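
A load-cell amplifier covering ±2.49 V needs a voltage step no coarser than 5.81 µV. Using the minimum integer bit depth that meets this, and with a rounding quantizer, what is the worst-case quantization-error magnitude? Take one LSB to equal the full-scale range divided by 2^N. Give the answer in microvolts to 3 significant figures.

2.37 µV

Full-scale range = 2.49 V − (-2.49 V) = 4.98 V.
Levels needed ≥ 4.98/5.81 µV = 857100. 2^20 = 1048576 suffices, so N_min = 20.
LSB = 4.98 V ÷ 2^20 = 4.98/1048576 V = 4.7493 µV.
Half an LSB is 2.37 µV.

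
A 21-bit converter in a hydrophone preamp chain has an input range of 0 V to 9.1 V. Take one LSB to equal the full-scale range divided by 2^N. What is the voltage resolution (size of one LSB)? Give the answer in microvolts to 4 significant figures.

Span = 9.1 V.
2^21 = 2097152 levels.
LSB = 9.1 V ÷ 2^21 = 9.1/2097152 V = 4.339 µV.

4.339 µV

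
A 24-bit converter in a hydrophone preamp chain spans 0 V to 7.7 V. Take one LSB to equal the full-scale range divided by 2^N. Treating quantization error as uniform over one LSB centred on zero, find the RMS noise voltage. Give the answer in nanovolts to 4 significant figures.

V_FS = 7.7 V.
LSB = 7.7 V / 2^24 = 458.956 nV.
V_rms = LSB/√12 = 458.956 nV / √12 = 132.5 nV.

132.5 nV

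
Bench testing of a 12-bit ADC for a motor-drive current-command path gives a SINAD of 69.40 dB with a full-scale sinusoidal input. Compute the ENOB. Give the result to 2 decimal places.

(69.40 − 1.76) / 6.02 = 67.64/6.02 = 11.2359 effective bits.

11.24 bits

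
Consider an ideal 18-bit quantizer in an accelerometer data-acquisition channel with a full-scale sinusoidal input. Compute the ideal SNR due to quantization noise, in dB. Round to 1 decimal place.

110.1 dB

Ideal quantization SNR: 6.02 × 18 + 1.76 dB = 110.1 dB.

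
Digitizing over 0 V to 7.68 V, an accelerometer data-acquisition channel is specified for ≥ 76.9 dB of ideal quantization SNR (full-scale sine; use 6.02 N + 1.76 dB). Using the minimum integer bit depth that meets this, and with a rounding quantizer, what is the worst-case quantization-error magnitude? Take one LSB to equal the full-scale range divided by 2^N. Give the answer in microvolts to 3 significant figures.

Span = 7.68 V.
N ≥ (76.9 − 1.76)/6.02 = 12.482 → N_min = 13.
Step size = 7.68/8192 V = 0.93750 mV.
|e|_max = LSB/2 = 469 µV.

469 µV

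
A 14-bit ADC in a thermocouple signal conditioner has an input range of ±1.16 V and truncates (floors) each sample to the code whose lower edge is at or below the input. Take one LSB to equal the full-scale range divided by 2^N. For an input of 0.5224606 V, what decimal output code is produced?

Range = 1.16 − (-1.16) = 2.32 V. LSB = 2.32 V / 2^14 ≈ 141.6 µV.
V_in − V_min = 0.5224606 − (-1.16) = 1.6824606 V.
Divide by LSB: 1.6824606 × 16384/2.32 = 11881.6528.
Truncating gives code 11881.

11881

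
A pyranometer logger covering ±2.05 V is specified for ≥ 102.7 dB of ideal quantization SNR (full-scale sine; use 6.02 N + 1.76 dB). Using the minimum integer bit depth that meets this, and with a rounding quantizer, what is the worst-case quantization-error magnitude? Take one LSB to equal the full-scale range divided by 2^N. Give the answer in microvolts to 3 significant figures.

Range = 2.05 − (-2.05) = 4.1 V.
Required N = ⌈(102.7 − 1.76)/6.02⌉ = ⌈16.767⌉ = 17.
LSB = 4.1 V / 2^17 = 31.281 µV.
Max error for round-to-nearest is LSB/2 = 15.6 µV.

15.6 µV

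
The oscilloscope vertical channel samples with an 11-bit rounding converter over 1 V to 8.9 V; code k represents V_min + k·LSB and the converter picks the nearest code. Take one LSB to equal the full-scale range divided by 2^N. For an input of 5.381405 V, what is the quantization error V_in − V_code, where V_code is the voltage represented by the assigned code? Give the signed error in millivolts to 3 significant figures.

The full-scale span is 8.9 − (1) = 7.9 V. LSB = 7.9 V / 2^11 ≈ 3.857 mV.
Position in LSBs: (5.381405 − (1)) × 2048/7.9 = 1135.8377; rounding gives k = 1136.
V_code = 1 + (1136/2048) × 7.9 = 5.382031250 V.
e = 5.381405 − (5.382031250) = −0.626 mV.

−0.626 mV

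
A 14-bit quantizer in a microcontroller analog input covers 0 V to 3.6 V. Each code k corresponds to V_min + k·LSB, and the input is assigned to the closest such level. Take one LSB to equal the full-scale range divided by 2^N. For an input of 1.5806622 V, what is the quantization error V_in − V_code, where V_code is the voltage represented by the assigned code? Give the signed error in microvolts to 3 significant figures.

Span = 3.6 V. LSB = 3.6 V / 2^14 ≈ 219.7 µV.
(V_in − V_min)/LSB = (1.5806622 − (0)) × 16384/3.6 = 7193.7693 → nearest code k = 7194.
Reconstructed level: 0 + 7194 × 3.6/16384 V = 1.5807128906 V.
e = 1.5806622 − (1.5807128906) = −50.7 µV.

−50.7 µV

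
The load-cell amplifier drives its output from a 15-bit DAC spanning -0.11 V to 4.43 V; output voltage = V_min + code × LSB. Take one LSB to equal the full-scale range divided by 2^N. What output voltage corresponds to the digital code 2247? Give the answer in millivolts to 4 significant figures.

201.3 mV

Range = 4.43 − (-0.11) = 4.54 V. LSB = 4.54 V / 2^15.
V_out = -0.11 + 2247 × (4.54/32768) V
      = -0.11 + 0.311321 = 0.201321 V.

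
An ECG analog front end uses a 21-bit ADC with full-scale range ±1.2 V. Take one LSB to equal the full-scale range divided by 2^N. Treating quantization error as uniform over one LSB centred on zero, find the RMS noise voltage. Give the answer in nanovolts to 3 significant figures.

Range = 1.2 − (-1.2) = 2.4 V.
LSB = 2.4 V / 2^21 = 1.1444 µV.
σ_q = LSB/√12 = 1.1444 µV/3.4641 = 330 nV.

330 nV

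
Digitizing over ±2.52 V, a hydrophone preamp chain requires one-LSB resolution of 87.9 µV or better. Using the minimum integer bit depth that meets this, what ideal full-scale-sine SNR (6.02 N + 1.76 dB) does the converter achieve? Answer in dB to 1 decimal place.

Span: 2.52 V − (-2.52 V) = 5.04 V.
Need 2^N ≥ 5.04 V / 87.9 µV = 57340 → N_min = 16.
Ideal SNR at N = 16: 6.02·16 + 1.76 = 98.1 dB.

98.1 dB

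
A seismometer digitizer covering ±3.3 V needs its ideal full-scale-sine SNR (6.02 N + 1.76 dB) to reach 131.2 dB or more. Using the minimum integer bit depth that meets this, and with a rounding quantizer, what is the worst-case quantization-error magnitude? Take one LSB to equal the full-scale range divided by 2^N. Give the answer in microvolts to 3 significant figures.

0.787 µV

Span: 3.3 V − (-3.3 V) = 6.6 V.
6.02 N + 1.76 ≥ 131.2 gives N ≥ 21.502, so the minimum integer is 22.
Step size = 6.6/4194304 V = 1.5736 µV.
|e|_max = LSB/2 = 0.787 µV.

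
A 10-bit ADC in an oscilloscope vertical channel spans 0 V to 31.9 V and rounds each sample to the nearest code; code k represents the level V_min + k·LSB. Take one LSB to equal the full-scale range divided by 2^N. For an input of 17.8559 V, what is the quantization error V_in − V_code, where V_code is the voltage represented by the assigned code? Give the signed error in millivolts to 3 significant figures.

Span = 31.9 V. LSB = 31.9 V / 2^10 ≈ 31.15 mV.
(17.8559 − (0)) / LSB = 17.8559 × 1024/31.9 = 573.1800. Nearest integer: k = 573.
V_code = 0 + (573/1024) × 31.9 = 17.85029297 V.
e = 17.8559 − (17.85029297) = +5.61 mV.

+5.61 mV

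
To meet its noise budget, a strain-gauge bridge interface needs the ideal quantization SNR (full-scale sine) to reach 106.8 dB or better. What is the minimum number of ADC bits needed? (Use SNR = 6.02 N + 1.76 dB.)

18 bits

Required N = ⌈(106.8 − 1.76)/6.02⌉ = ⌈17.449⌉ = 18.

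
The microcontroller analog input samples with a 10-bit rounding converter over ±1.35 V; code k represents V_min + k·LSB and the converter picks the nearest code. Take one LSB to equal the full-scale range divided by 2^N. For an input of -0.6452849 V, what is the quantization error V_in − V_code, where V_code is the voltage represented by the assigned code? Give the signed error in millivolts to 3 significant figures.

Range = 1.35 − (-1.35) = 2.7 V. LSB = 2.7 V / 2^10 ≈ 2.637 mV.
(-0.6452849 − (-1.35)) / LSB = 0.7047151 × 1024/2.7 = 267.2697. Nearest integer: k = 267.
V_code = -1.35 + (267/1024) × 2.7 = -0.6459960938 V.
e = -0.6452849 − (-0.6459960938) = +0.711 mV.

+0.711 mV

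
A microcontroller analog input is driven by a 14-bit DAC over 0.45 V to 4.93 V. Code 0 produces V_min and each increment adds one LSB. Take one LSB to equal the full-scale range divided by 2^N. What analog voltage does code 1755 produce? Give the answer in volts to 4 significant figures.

Range = 4.93 − (0.45) = 4.48 V. LSB = 4.48 V / 2^14.
V_out = 0.45 + 1755 × (4.48/16384) V
      = 0.45 V + 0.479883 V = 0.929883 V.

0.9299 V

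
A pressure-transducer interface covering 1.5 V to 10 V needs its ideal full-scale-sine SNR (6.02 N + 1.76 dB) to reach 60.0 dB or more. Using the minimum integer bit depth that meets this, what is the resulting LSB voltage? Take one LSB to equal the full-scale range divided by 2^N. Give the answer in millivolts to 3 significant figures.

8.30 mV

The full-scale span is 10 − (1.5) = 8.5 V.
Required N = ⌈(60.0 − 1.76)/6.02⌉ = ⌈9.674⌉ = 10.
LSB = 8.5 V ÷ 2^10 = 8.5/1024 V = 8.30 mV.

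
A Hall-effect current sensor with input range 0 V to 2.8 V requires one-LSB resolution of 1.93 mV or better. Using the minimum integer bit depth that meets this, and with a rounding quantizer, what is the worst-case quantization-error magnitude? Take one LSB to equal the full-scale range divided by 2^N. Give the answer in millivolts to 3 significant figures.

0.684 mV

Range is 2.8 V.
Required number of levels: 2.8/1.93 mV = 1450.8; smallest N with 2^N ≥ that is 11.
LSB = 2.8 V / 2^11 = 1.3672 mV.
Max error for round-to-nearest is LSB/2 = 0.684 mV.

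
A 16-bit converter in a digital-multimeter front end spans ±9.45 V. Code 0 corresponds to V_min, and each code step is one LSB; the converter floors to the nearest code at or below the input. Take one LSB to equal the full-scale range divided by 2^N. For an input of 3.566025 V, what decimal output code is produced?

The full-scale span is 9.45 − (-9.45) = 18.9 V. LSB = 18.9 V / 2^16 ≈ 288.4 µV.
(V_in − V_min) × 2^16/range = (3.566025 − (-9.45)) × 65536/18.9 = 45133.239.
Floor → code = 45133.

45133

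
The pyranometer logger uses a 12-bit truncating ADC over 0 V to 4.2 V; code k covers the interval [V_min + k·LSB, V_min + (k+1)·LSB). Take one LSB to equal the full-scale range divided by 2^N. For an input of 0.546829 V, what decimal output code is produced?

533

V_FS = 4.2 V. LSB = 4.2 V / 2^12 ≈ 1.025 mV.
code = ⌊(V_in − V_min)/LSB⌋ = ⌊(V_in − V_min) × 2^12 / range⌋
     = ⌊(0.546829 − (0)) × 4096 / 4.2⌋ = ⌊0.546829 × 4096/4.2⌋
     = ⌊533.288⌋ = 533.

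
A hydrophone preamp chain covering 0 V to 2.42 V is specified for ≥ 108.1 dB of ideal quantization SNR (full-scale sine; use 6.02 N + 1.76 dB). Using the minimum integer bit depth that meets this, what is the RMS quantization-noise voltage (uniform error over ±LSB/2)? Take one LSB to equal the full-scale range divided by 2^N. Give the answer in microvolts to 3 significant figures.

Range is 2.42 V.
N ≥ (108.1 − 1.76)/6.02 = 17.664 → N_min = 18.
One LSB is 2.42 V / 262144 = 9.2316 µV.
RMS noise = LSB/√12 = 2.66 µV.

2.66 µV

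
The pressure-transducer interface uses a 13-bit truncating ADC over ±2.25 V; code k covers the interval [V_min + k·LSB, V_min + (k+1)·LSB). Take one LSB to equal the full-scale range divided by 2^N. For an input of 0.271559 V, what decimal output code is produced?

4590

Span: 2.25 V − (-2.25 V) = 4.5 V. LSB = 4.5 V / 2^13 ≈ 0.5493 mV.
V_in − V_min = 0.271559 − (-2.25) = 2.521559 V.
Divide by LSB: 2.521559 × 8192/4.5 = 4590.3581.
Truncating gives code 4590.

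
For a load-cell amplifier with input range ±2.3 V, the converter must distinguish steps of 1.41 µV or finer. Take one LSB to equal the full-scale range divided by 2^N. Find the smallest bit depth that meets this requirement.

Span: 2.3 V − (-2.3 V) = 4.6 V.
Required number of levels: 4.6/1.41 µV = 3.2624e6; smallest N with 2^N ≥ that is 22.

22 bits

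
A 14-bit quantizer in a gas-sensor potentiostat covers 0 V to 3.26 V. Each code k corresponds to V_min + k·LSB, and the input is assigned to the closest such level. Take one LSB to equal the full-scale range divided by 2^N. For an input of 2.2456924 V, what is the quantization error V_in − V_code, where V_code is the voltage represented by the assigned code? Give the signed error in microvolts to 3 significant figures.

+65.0 µV

Span = 3.26 V. LSB = 3.26 V / 2^14 ≈ 199.0 µV.
(V_in − V_min)/LSB = (2.2456924 − (0)) × 16384/3.26 = 11286.3265 → nearest code k = 11286.
V_code = 0 + (11286/16384) × 3.26 = 2.2456274414 V.
Error = V_in − V_code = 2.2456924 − (2.2456274414) = +65.0 µV.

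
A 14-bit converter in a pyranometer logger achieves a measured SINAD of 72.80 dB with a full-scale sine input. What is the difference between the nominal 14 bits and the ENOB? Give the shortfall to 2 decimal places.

2.20 bits

N_eff = (72.80 − 1.76)/6.02 = 11.8007 bits.
Shortfall = 14 − 11.8007 = 2.1993 bits.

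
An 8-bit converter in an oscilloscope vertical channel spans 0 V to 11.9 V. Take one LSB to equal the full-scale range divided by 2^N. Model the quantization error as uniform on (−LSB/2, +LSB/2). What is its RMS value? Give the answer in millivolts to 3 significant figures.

13.4 mV

V_FS = 11.9 V.
One LSB is 11.9 V / 256 = 46.484 mV.
σ_q = LSB/√12 = 46.484 mV/3.4641 = 13.4 mV.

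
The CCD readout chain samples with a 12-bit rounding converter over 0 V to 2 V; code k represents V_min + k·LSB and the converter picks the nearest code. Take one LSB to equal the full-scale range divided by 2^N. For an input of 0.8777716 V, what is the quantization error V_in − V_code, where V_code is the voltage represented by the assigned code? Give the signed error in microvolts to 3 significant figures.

Span = 2 V. LSB = 2 V / 2^12 ≈ 488.3 µV.
(0.8777716 − (0)) / LSB = 0.8777716 × 4096/2 = 1797.6762. Nearest integer: k = 1798.
V_code = 0 + (1798/4096) × 2 = 0.8779296875 V.
e = 0.8777716 − (0.8779296875) = −158 µV.

−158 µV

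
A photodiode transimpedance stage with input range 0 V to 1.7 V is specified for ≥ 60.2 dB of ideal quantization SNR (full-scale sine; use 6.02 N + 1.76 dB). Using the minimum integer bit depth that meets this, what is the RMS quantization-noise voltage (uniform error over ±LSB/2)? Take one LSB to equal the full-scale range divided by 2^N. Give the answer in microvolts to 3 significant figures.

479 µV

V_FS = 1.7 V.
N ≥ (60.2 − 1.76)/6.02 = 9.708 → N_min = 10.
Step size = 1.7/1024 V = 1.6602 mV.
V_rms = LSB/√12 = 479 µV.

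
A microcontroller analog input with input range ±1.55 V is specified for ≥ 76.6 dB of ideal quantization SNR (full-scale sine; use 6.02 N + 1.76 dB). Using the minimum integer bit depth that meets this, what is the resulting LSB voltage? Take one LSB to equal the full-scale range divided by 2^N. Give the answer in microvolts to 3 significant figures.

Span: 1.55 V − (-1.55 V) = 3.1 V.
6.02 N + 1.76 ≥ 76.6 gives N ≥ 12.432, so the minimum integer is 13.
LSB = 3.1 V ÷ 2^13 = 3.1/8192 V = 378 µV.

378 µV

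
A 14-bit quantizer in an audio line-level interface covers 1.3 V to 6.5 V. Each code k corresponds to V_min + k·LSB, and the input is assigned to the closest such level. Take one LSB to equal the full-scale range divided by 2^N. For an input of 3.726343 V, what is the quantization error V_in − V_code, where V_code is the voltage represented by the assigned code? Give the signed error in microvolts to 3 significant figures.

Span: 6.5 V − (1.3 V) = 5.2 V. LSB = 5.2 V / 2^14 ≈ 317.4 µV.
Position in LSBs: (3.726343 − (1.3)) × 16384/5.2 = 7644.8469; rounding gives k = 7645.
V_code = 1.3 + (7645/16384) × 5.2 = 3.7263916016 V.
Error = V_in − V_code = 3.726343 − (3.7263916016) = −48.6 µV.

−48.6 µV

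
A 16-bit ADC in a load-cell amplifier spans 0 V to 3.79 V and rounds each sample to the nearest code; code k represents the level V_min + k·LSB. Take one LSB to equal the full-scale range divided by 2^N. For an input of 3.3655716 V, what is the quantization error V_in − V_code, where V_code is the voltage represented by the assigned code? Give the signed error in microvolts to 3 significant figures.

Range is 3.79 V. LSB = 3.79 V / 2^16 ≈ 57.83 µV.
(V_in − V_min)/LSB = (3.3655716 − (0)) × 65536/3.79 = 58196.8603 → nearest code k = 58197.
Reconstructed level: 0 + 58197 × 3.79/65536 V = 3.3655796814 V.
e = 3.3655716 − (3.3655796814) = −8.08 µV.

−8.08 µV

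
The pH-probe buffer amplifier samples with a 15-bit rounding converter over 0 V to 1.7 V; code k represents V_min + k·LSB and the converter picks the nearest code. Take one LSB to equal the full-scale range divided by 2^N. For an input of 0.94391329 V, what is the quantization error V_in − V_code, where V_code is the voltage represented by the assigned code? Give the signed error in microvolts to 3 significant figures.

Range is 1.7 V. LSB = 1.7 V / 2^15 ≈ 51.88 µV.
Position in LSBs: (0.94391329 − (0)) × 32768/1.7 = 18194.2063; rounding gives k = 18194.
V_code = V_min + k × range/2^15 = 0 + 18194 × 1.7/32768 = 0.94390258789 V.
Error = V_in − V_code = 0.94391329 − (0.94390258789) = +10.7 µV.

+10.7 µV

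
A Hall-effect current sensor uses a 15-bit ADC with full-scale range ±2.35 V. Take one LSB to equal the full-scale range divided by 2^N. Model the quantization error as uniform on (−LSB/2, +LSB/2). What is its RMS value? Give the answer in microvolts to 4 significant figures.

41.41 µV

The full-scale span is 2.35 − (-2.35) = 4.7 V.
One LSB is 4.7 V / 32768 = 143.433 µV.
σ_q = LSB/√12 = 143.433 µV/3.4641 = 41.41 µV.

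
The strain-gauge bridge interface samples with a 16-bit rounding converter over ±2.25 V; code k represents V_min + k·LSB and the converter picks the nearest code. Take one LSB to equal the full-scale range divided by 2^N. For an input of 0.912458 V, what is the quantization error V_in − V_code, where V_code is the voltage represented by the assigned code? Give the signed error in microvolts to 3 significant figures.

Span: 2.25 V − (-2.25 V) = 4.5 V. LSB = 4.5 V / 2^16 ≈ 68.66 µV.
(0.912458 − (-2.25)) / LSB = 3.162458 × 65536/4.5 = 46056.6328. Nearest integer: k = 46057.
V_code = -2.25 + (46057/65536) × 4.5 = 0.91248321533 V.
Error = V_in − V_code = 0.912458 − (0.91248321533) = −25.2 µV.

−25.2 µV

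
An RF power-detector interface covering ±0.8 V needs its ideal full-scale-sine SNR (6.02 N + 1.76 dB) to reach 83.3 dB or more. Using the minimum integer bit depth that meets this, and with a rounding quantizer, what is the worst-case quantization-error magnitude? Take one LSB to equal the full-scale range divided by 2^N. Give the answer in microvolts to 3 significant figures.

Full-scale range = 0.8 V − (-0.8 V) = 1.6 V.
N ≥ (83.3 − 1.76)/6.02 = 13.545 → N_min = 14.
LSB = 1.6 V ÷ 2^14 = 1.6/16384 V = 97.656 µV.
|e|_max = LSB/2 = 48.8 µV.

48.8 µV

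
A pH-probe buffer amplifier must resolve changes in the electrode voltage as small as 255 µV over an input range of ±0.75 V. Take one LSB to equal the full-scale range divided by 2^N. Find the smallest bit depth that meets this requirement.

Span: 0.75 V − (-0.75 V) = 1.5 V.
Required number of levels: 1.5/255 µV = 5882.4; smallest N with 2^N ≥ that is 13.

13 bits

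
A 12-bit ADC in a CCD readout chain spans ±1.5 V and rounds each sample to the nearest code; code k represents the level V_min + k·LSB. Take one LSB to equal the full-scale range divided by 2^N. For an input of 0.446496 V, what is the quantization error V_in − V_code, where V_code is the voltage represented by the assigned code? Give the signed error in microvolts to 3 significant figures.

−281 µV

Range = 1.5 − (-1.5) = 3 V. LSB = 3 V / 2^12 ≈ 0.7324 mV.
(0.446496 − (-1.5)) / LSB = 1.946496 × 4096/3 = 2657.6159. Nearest integer: k = 2658.
Reconstructed level: -1.5 + 2658 × 3/4096 V = 0.4467773438 V.
e = 0.446496 − (0.4467773438) = −281 µV.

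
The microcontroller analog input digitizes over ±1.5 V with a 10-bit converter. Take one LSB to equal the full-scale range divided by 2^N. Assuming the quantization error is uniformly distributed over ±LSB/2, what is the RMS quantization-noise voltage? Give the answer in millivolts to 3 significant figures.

Range = 1.5 − (-1.5) = 3 V.
One LSB is 3 V / 1024 = 2.9297 mV.
RMS of a uniform error over width LSB is LSB/√12 = 0.846 mV.

0.846 mV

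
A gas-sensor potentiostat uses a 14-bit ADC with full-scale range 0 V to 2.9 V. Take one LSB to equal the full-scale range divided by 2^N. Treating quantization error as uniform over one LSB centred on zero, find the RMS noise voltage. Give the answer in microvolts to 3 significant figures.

51.1 µV

Range is 2.9 V.
LSB = 2.9 V ÷ 2^14 = 2.9/16384 V = 177.00 µV.
RMS of a uniform error over width LSB is LSB/√12 = 51.1 µV.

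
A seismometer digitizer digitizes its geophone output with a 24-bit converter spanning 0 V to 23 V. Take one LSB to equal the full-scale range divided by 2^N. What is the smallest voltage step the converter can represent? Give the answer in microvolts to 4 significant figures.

Full-scale range = 23 V.
Number of codes = 2^24 = 16777216.
LSB = 23 V ÷ 2^24 = 23/16777216 V = 1.371 µV.

1.371 µV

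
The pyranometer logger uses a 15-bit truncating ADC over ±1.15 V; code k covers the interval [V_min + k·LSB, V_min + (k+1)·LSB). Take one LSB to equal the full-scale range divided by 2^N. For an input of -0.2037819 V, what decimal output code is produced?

Range = 1.15 − (-1.15) = 2.3 V. LSB = 2.3 V / 2^15 ≈ 70.19 µV.
(V_in − V_min) × 2^15/range = (-0.2037819 − (-1.15)) × 32768/2.3 = 13480.728.
Floor → code = 13480.

13480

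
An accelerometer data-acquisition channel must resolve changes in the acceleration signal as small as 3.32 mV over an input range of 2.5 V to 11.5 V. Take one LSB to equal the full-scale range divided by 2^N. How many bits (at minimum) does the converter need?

Full-scale range = 11.5 V − (2.5 V) = 9 V.
9 V / 3.32 mV = 2711. Since 2^11 = 2048 and 2^12 = 4096, N = 12.

12 bits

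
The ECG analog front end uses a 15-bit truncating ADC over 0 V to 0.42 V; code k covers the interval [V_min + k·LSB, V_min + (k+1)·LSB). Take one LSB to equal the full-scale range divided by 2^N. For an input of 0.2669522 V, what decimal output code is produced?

Span = 0.42 V. LSB = 0.42 V / 2^15 ≈ 12.82 µV.
V_in − V_min = 0.2669522 − (0) = 0.2669522 V.
Divide by LSB: 0.2669522 × 32768/0.42 = 20827.3564.
Truncating gives code 20827.

20827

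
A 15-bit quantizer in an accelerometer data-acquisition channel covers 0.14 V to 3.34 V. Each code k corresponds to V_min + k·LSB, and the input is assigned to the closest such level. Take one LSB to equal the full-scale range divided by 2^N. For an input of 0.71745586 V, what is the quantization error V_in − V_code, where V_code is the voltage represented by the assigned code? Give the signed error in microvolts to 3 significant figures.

+14.5 µV

Span: 3.34 V − (0.14 V) = 3.2 V. LSB = 3.2 V / 2^15 ≈ 97.66 µV.
Position in LSBs: (0.71745586 − (0.14)) × 32768/3.2 = 5913.1480; rounding gives k = 5913.
V_code = 0.14 + (5913/32768) × 3.2 = 0.71744140625 V.
e = 0.71745586 − (0.71744140625) = +14.5 µV.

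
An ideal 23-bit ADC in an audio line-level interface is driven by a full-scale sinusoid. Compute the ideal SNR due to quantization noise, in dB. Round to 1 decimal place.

For an ideal N-bit converter with full-scale sine input, SNR = 6.02 N + 1.76 dB. SNR = 6.02 × 23 + 1.76 = 138.46 + 1.76 = 140.22 dB.

140.2 dB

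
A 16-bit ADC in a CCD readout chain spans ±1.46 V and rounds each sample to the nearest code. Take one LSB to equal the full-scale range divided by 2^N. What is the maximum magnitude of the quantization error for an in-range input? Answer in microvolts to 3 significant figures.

22.3 µV

The full-scale span is 1.46 − (-1.46) = 2.92 V.
LSB = 2.92 V / 2^16 = 44.556 µV.
Worst-case error for round-to-nearest is half an LSB: 22.3 µV.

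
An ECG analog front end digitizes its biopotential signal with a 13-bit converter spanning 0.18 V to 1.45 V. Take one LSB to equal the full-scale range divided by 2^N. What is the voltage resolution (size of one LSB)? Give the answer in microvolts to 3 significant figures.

The full-scale span is 1.45 − (0.18) = 1.27 V.
Number of codes = 2^13 = 8192.
LSB = 1.27 V ÷ 2^13 = 1.27/8192 V = 155 µV.

155 µV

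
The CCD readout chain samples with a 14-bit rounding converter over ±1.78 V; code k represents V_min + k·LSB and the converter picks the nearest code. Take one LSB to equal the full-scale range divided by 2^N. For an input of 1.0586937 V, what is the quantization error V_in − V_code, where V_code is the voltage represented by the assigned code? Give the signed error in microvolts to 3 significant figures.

+80.4 µV

Range = 1.78 − (-1.78) = 3.56 V. LSB = 3.56 V / 2^14 ≈ 217.3 µV.
Position in LSBs: (1.0586937 − (-1.78)) × 16384/3.56 = 13064.3701; rounding gives k = 13064.
Reconstructed level: -1.78 + 13064 × 3.56/16384 V = 1.0586132813 V.
e = 1.0586937 − (1.0586132813) = +80.4 µV.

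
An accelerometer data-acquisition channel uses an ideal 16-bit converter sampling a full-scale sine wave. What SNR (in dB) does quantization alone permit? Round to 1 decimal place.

6.02(16) + 1.76 = 96.32 + 1.76 = 98.08 dB.

98.1 dB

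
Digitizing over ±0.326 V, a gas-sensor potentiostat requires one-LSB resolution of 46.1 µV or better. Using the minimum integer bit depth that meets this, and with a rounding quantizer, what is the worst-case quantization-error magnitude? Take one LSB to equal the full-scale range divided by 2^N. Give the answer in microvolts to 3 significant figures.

19.9 µV

Full-scale range = 0.326 V − (-0.326 V) = 0.652 V.
Levels needed ≥ 0.652/46.1 µV = 14140. 2^14 = 16384 suffices, so N_min = 14.
LSB = 0.652 V / 2^14 = 39.795 µV.
Max error for round-to-nearest is LSB/2 = 19.9 µV.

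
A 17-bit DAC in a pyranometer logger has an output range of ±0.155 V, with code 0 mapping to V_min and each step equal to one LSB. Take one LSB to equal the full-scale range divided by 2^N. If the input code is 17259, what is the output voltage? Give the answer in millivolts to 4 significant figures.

Range = 0.155 − (-0.155) = 0.31 V. LSB = 0.31 V / 2^17.
V_out = V_min + code × LSB = -0.155 V + 17259 × 0.31 V / 131072
      = -0.155 + 0.0408195 = -0.114181 V.

-114.2 mV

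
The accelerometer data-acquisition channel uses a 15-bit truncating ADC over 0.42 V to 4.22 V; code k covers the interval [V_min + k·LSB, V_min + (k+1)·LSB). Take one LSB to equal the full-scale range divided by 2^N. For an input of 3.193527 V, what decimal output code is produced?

23916

Range = 4.22 − (0.42) = 3.8 V. LSB = 3.8 V / 2^15 ≈ 116.0 µV.
V_in − V_min = 3.193527 − (0.42) = 2.773527 V.
Divide by LSB: 2.773527 × 32768/3.8 = 23916.5612.
Truncating gives code 23916.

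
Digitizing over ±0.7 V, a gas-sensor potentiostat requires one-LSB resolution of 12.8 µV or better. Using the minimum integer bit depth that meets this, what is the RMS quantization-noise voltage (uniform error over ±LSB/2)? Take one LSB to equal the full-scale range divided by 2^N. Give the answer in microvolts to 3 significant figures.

3.08 µV

Span: 0.7 V − (-0.7 V) = 1.4 V.
Need 2^N ≥ 1.4 V / 12.8 µV = 109400 → N_min = 17.
One LSB is 1.4 V / 131072 = 10.681 µV.
σ_q = LSB/√12 = 10.681 µV/3.4641 = 3.08 µV.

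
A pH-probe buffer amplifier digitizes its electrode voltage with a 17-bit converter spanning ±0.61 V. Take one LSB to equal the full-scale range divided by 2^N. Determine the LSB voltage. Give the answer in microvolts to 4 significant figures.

9.308 µV

The full-scale span is 0.61 − (-0.61) = 1.22 V.
2^17 = 131072 levels.
LSB = 1.22 V ÷ 2^17 = 1.22/131072 V = 9.308 µV.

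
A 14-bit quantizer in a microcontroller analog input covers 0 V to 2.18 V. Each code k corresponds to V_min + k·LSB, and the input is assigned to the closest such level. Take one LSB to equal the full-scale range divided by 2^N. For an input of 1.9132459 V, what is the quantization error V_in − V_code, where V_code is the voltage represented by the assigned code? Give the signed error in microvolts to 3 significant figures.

+24.5 µV

Span = 2.18 V. LSB = 2.18 V / 2^14 ≈ 133.1 µV.
(V_in − V_min)/LSB = (1.9132459 − (0)) × 16384/2.18 = 14379.1839 → nearest code k = 14379.
V_code = V_min + k × range/2^14 = 0 + 14379 × 2.18/16384 = 1.9132214355 V.
V_in − V_code = 1.9132459 − (1.9132214355) = +24.5 µV.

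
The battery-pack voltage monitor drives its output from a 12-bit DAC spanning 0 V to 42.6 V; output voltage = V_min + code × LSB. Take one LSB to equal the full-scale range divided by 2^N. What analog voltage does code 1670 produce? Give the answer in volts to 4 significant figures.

Full-scale range = 42.6 V. LSB = 42.6 V / 2^12.
Output = V_min + (1670/4096) × range = 0 + 0.407715 × 42.6 V
      = 0 + 17.3687 = 17.3687 V.

17.37 V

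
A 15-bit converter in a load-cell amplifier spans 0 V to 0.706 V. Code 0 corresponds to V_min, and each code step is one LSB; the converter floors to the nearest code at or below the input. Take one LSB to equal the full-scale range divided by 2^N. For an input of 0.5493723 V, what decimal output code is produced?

25498

Full-scale range = 0.706 V. LSB = 0.706 V / 2^15 ≈ 21.55 µV.
V_in − V_min = 0.5493723 − (0) = 0.5493723 V.
Divide by LSB: 0.5493723 × 32768/0.706 = 25498.3449.
Truncating gives code 25498.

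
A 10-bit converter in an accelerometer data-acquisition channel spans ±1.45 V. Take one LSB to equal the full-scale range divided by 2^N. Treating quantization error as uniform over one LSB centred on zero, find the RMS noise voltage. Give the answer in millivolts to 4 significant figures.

0.8175 mV

Range = 1.45 − (-1.45) = 2.9 V.
Step size = 2.9/1024 V = 2.83203 mV.
V_rms = LSB/√12 = 2.83203 mV / √12 = 0.8175 mV.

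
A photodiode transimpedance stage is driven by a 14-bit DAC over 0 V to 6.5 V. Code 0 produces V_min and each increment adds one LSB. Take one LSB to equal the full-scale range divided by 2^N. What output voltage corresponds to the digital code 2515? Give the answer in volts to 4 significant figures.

0.9978 V

Range is 6.5 V. LSB = 6.5 V / 2^14.
V_out = 0 + 2515 × (6.5/16384) V
      = 0 V + 0.997772 V = 0.997772 V.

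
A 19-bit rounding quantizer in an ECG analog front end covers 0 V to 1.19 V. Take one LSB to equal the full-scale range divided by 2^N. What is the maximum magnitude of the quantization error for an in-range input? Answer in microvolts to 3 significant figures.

V_FS = 1.19 V.
Step size = 1.19/524288 V = 2.2697 µV.
A rounding quantizer has |error| ≤ LSB/2 = 1.13 µV.

1.13 µV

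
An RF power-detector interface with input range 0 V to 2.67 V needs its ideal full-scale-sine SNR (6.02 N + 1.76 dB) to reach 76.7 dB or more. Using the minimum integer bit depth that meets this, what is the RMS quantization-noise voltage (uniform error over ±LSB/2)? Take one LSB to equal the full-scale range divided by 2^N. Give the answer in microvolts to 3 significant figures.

V_FS = 2.67 V.
Required N = ⌈(76.7 − 1.76)/6.02⌉ = ⌈12.449⌉ = 13.
One LSB is 2.67 V / 8192 = 325.93 µV.
V_rms = LSB/√12 = 94.1 µV.

94.1 µV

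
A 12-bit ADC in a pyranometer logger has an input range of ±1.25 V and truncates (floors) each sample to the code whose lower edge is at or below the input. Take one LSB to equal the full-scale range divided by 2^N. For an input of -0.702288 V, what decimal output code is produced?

897

Span: 1.25 V − (-1.25 V) = 2.5 V. LSB = 2.5 V / 2^12 ≈ 0.6104 mV.
(V_in − V_min) × 2^12/range = (-0.702288 − (-1.25)) × 4096/2.5 = 897.371.
Floor → code = 897.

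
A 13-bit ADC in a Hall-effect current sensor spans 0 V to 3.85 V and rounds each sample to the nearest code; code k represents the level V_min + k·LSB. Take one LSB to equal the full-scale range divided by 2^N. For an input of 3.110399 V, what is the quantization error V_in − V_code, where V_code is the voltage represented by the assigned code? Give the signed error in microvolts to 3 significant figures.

+133 µV

Span = 3.85 V. LSB = 3.85 V / 2^13 ≈ 470.0 µV.
Position in LSBs: (3.110399 − (0)) × 8192/3.85 = 6618.2828; rounding gives k = 6618.
V_code = 0 + (6618/8192) × 3.85 = 3.110266113 V.
e = 3.110399 − (3.110266113) = +133 µV.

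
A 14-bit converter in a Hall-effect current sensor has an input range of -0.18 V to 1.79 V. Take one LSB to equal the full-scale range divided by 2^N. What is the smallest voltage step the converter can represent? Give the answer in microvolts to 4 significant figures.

120.2 µV

Full-scale range = 1.79 V − (-0.18 V) = 1.97 V.
There are 2^14 = 16384 steps.
LSB = 1.97 V ÷ 2^14 = 1.97/16384 V = 120.2 µV.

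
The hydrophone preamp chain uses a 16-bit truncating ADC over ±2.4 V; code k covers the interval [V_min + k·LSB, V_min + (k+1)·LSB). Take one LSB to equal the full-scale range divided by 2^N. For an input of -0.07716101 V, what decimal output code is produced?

Full-scale range = 2.4 V − (-2.4 V) = 4.8 V. LSB = 4.8 V / 2^16 ≈ 73.24 µV.
V_in − V_min = -0.07716101 − (-2.4) = 2.32283899 V.
Divide by LSB: 2.32283899 × 65536/4.8 = 31714.4950.
Truncating gives code 31714.

31714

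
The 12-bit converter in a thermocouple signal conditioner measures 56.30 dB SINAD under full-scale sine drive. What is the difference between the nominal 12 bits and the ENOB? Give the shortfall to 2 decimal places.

ENOB = (SINAD − 1.76)/6.02 = (56.30 − 1.76)/6.02 = 9.0598 bits.
Shortfall = 12 − 9.0598 = 2.9402 bits.

2.94 bits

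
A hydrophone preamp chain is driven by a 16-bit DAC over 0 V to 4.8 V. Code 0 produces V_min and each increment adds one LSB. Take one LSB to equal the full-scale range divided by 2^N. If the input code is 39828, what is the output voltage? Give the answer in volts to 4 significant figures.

V_FS = 4.8 V. LSB = 4.8 V / 2^16.
V_out = 0 + 39828 × (4.8/65536) V
      = 0 + 2.91709 = 2.91709 V.

2.917 V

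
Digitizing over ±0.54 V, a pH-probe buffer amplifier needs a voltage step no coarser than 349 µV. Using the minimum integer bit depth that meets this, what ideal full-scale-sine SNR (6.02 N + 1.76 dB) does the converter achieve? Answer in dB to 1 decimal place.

74.0 dB

Range = 0.54 − (-0.54) = 1.08 V.
1.08 V / 349 µV = 3095. Since 2^11 = 2048 and 2^12 = 4096, N = 12.
6.02(12) + 1.76 = 74.00 dB.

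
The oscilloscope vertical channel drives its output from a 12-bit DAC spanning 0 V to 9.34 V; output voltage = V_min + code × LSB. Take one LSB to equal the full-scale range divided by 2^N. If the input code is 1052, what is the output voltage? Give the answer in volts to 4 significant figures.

2.399 V

V_FS = 9.34 V. LSB = 9.34 V / 2^12.
V_out = 0 + 1052 × (9.34/4096) V
      = 0 + 2.39885 = 2.39885 V.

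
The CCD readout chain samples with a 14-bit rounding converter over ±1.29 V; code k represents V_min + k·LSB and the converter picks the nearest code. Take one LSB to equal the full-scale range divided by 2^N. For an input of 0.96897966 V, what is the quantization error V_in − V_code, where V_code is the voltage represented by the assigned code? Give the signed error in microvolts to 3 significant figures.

+62.4 µV

Range = 1.29 − (-1.29) = 2.58 V. LSB = 2.58 V / 2^14 ≈ 157.5 µV.
Position in LSBs: (0.96897966 − (-1.29)) × 16384/2.58 = 14345.3964; rounding gives k = 14345.
Reconstructed level: -1.29 + 14345 × 2.58/16384 V = 0.96891723633 V.
e = 0.96897966 − (0.96891723633) = +62.4 µV.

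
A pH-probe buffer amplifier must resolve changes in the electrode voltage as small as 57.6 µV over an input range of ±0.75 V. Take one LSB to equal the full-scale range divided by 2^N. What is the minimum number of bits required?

15 bits

Span: 0.75 V − (-0.75 V) = 1.5 V.
Required number of levels: 1.5/57.6 µV = 26042; smallest N with 2^N ≥ that is 15.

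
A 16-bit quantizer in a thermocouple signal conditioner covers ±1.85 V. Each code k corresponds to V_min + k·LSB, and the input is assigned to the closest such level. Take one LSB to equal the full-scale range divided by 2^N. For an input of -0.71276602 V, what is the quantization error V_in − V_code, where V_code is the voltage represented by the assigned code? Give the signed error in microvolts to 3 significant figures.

Range = 1.85 − (-1.85) = 3.7 V. LSB = 3.7 V / 2^16 ≈ 56.46 µV.
(V_in − V_min)/LSB = (-0.71276602 − (-1.85)) × 65536/3.7 = 20143.1800 → nearest code k = 20143.
V_code = V_min + k × range/2^16 = -1.85 + 20143 × 3.7/65536 = -0.71277618408 V.
e = -0.71276602 − (-0.71277618408) = +10.2 µV.

+10.2 µV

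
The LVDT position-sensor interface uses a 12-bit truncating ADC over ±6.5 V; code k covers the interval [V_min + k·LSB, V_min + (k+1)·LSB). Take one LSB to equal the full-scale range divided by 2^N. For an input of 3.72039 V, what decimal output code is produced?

Span: 6.5 V − (-6.5 V) = 13 V. LSB = 13 V / 2^12 ≈ 3.174 mV.
V_in − V_min = 3.72039 − (-6.5) = 10.22039 V.
Divide by LSB: 10.22039 × 4096/13 = 3220.2090.
Truncating gives code 3220.

3220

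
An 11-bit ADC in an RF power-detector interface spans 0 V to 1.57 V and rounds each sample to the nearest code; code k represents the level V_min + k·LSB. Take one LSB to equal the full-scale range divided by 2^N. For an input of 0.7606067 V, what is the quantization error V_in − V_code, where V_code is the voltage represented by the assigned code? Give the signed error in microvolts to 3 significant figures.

Span = 1.57 V. LSB = 1.57 V / 2^11 ≈ 0.7666 mV.
Position in LSBs: (0.7606067 − (0)) × 2048/1.57 = 992.1800; rounding gives k = 992.
V_code = 0 + (992/2048) × 1.57 = 0.7604687500 V.
V_in − V_code = 0.7606067 − (0.7604687500) = +138 µV.

+138 µV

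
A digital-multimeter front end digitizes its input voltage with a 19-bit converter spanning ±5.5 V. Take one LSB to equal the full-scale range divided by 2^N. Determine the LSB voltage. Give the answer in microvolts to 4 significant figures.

20.98 µV

The full-scale span is 5.5 − (-5.5) = 11 V.
2^19 = 524288 levels.
LSB = 11 V ÷ 2^19 = 11/524288 V = 20.98 µV.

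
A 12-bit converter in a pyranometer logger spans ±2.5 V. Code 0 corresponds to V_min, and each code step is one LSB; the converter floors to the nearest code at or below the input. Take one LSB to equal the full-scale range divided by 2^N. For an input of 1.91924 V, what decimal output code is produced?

3620

Full-scale range = 2.5 V − (-2.5 V) = 5 V. LSB = 5 V / 2^12 ≈ 1.221 mV.
V_in − V_min = 1.91924 − (-2.5) = 4.41924 V.
Divide by LSB: 4.41924 × 4096/5 = 3620.2414.
Truncating gives code 3620.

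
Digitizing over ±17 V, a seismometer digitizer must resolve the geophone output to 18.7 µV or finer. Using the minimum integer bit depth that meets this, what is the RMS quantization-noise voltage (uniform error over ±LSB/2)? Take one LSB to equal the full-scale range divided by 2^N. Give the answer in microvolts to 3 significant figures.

4.68 µV

Span: 17 V − (-17 V) = 34 V.
Levels needed ≥ 34/18.7 µV = 1.818e6. 2^21 = 2097152 suffices, so N_min = 21.
Step size = 34/2097152 V = 16.212 µV.
RMS noise = LSB/√12 = 4.68 µV.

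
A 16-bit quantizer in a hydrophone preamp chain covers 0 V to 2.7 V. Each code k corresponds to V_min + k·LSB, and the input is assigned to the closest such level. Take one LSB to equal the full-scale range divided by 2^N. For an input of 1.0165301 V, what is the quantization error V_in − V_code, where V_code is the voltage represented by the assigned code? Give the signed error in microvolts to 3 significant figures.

V_FS = 2.7 V. LSB = 2.7 V / 2^16 ≈ 41.20 µV.
Position in LSBs: (1.0165301 − (0)) × 65536/2.7 = 24673.8210; rounding gives k = 24674.
V_code = V_min + k × range/2^16 = 0 + 24674 × 2.7/65536 = 1.0165374756 V.
e = 1.0165301 − (1.0165374756) = −7.38 µV.

−7.38 µV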